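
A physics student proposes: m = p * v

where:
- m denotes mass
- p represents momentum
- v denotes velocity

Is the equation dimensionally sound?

No

m (mass) has dimensions [M].
p (momentum) has dimensions [L M T^-1].
v (velocity) has dimensions [L T^-1].

Left side: [M]
Right side: [L^2 M T^-2]

The two sides have different dimensions, so the equation is NOT dimensionally consistent.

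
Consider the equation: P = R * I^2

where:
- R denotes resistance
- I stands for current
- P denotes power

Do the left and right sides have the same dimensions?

Yes

R (resistance) has dimensions [I^-2 L^2 M T^-3].
I (current) has dimensions [I].
P (power) has dimensions [L^2 M T^-3].

Left side: [L^2 M T^-3]
Right side: [L^2 M T^-3]

Both sides have the same dimensions, so the equation is dimensionally consistent.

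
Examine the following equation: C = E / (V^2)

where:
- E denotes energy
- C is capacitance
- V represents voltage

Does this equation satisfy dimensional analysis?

Yes

E (energy) has dimensions [L^2 M T^-2].
C (capacitance) has dimensions [I^2 L^-2 M^-1 T^4].
V (voltage) has dimensions [I^-1 L^2 M T^-3].

Left side: [I^2 L^-2 M^-1 T^4]
Right side: [I^2 L^-2 M^-1 T^4]

Both sides have the same dimensions, so the equation is dimensionally consistent.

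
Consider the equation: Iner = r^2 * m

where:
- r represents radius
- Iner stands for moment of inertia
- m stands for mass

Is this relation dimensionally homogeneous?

Yes

r (radius) has dimensions [L].
Iner (moment of inertia) has dimensions [L^2 M].
m (mass) has dimensions [M].

Left side: [L^2 M]
Right side: [L^2 M]

Both sides have the same dimensions, so the equation is dimensionally consistent.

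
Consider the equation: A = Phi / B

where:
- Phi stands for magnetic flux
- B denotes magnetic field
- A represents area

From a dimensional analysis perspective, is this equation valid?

Yes

Phi (magnetic flux) has dimensions [I^-1 L^2 M T^-2].
B (magnetic field) has dimensions [I^-1 M T^-2].
A (area) has dimensions [L^2].

Left side: [L^2]
Right side: [L^2]

Both sides have the same dimensions, so the equation is dimensionally consistent.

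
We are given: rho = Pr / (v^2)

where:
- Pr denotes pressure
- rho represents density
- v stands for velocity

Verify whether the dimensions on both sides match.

Yes

Pr (pressure) has dimensions [L^-1 M T^-2].
rho (density) has dimensions [L^-3 M].
v (velocity) has dimensions [L T^-1].

Left side: [L^-3 M]
Right side: [L^-3 M]

Both sides have the same dimensions, so the equation is dimensionally consistent.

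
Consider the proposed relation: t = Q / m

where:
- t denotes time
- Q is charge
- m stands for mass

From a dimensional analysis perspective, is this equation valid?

No

t (time) has dimensions [T].
Q (charge) has dimensions [I T].
m (mass) has dimensions [M].

Left side: [T]
Right side: [I M^-1 T]

The two sides have different dimensions, so the equation is NOT dimensionally consistent.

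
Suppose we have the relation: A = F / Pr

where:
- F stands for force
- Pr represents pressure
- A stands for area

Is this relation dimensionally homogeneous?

Yes

F (force) has dimensions [L M T^-2].
Pr (pressure) has dimensions [L^-1 M T^-2].
A (area) has dimensions [L^2].

Left side: [L^2]
Right side: [L^2]

Both sides have the same dimensions, so the equation is dimensionally consistent.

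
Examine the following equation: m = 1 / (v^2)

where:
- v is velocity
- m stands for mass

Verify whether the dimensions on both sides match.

No

v (velocity) has dimensions [L T^-1].
m (mass) has dimensions [M].

Left side: [M]
Right side: [L^-2 T^2]

The two sides have different dimensions, so the equation is NOT dimensionally consistent.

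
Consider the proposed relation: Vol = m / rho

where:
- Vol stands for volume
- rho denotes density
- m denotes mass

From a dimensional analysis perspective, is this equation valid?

Yes

Vol (volume) has dimensions [L^3].
rho (density) has dimensions [L^-3 M].
m (mass) has dimensions [M].

Left side: [L^3]
Right side: [L^3]

Both sides have the same dimensions, so the equation is dimensionally consistent.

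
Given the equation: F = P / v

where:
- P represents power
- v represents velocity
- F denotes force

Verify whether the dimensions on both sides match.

Yes

P (power) has dimensions [L^2 M T^-3].
v (velocity) has dimensions [L T^-1].
F (force) has dimensions [L M T^-2].

Left side: [L M T^-2]
Right side: [L M T^-2]

Both sides have the same dimensions, so the equation is dimensionally consistent.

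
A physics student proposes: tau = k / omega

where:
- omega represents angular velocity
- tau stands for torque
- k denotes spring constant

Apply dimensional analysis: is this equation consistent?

No

omega (angular velocity) has dimensions [T^-1].
tau (torque) has dimensions [L^2 M T^-2].
k (spring constant) has dimensions [M T^-2].

Left side: [L^2 M T^-2]
Right side: [M T^-1]

The two sides have different dimensions, so the equation is NOT dimensionally consistent.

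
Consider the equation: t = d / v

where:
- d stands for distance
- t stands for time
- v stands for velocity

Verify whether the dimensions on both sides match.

Yes

d (distance) has dimensions [L].
t (time) has dimensions [T].
v (velocity) has dimensions [L T^-1].

Left side: [T]
Right side: [T]

Both sides have the same dimensions, so the equation is dimensionally consistent.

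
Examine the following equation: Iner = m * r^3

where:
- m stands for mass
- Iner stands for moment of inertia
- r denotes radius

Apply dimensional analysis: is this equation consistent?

No

m (mass) has dimensions [M].
Iner (moment of inertia) has dimensions [L^2 M].
r (radius) has dimensions [L].

Left side: [L^2 M]
Right side: [L^3 M]

The two sides have different dimensions, so the equation is NOT dimensionally consistent.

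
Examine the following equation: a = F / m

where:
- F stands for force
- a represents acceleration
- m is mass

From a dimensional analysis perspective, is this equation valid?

Yes

F (force) has dimensions [L M T^-2].
a (acceleration) has dimensions [L T^-2].
m (mass) has dimensions [M].

Left side: [L T^-2]
Right side: [L T^-2]

Both sides have the same dimensions, so the equation is dimensionally consistent.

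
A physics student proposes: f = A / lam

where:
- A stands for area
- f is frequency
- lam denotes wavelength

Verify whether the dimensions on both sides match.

No

A (area) has dimensions [L^2].
f (frequency) has dimensions [T^-1].
lam (wavelength) has dimensions [L].

Left side: [T^-1]
Right side: [L]

The two sides have different dimensions, so the equation is NOT dimensionally consistent.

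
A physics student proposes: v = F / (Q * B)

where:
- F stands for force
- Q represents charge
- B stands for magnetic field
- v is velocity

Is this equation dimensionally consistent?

Yes

F (force) has dimensions [L M T^-2].
Q (charge) has dimensions [I T].
B (magnetic field) has dimensions [I^-1 M T^-2].
v (velocity) has dimensions [L T^-1].

Left side: [L T^-1]
Right side: [L T^-1]

Both sides have the same dimensions, so the equation is dimensionally consistent.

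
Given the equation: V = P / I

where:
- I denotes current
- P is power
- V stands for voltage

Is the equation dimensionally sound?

Yes

I (current) has dimensions [I].
P (power) has dimensions [L^2 M T^-3].
V (voltage) has dimensions [I^-1 L^2 M T^-3].

Left side: [I^-1 L^2 M T^-3]
Right side: [I^-1 L^2 M T^-3]

Both sides have the same dimensions, so the equation is dimensionally consistent.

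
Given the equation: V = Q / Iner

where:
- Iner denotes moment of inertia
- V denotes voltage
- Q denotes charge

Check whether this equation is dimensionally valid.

No

Iner (moment of inertia) has dimensions [L^2 M].
V (voltage) has dimensions [I^-1 L^2 M T^-3].
Q (charge) has dimensions [I T].

Left side: [I^-1 L^2 M T^-3]
Right side: [I L^-2 M^-1 T]

The two sides have different dimensions, so the equation is NOT dimensionally consistent.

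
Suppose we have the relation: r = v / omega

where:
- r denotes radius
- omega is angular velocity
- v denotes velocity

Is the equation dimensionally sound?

Yes

r (radius) has dimensions [L].
omega (angular velocity) has dimensions [T^-1].
v (velocity) has dimensions [L T^-1].

Left side: [L]
Right side: [L]

Both sides have the same dimensions, so the equation is dimensionally consistent.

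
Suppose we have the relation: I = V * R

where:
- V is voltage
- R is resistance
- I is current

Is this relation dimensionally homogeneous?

No

V (voltage) has dimensions [I^-1 L^2 M T^-3].
R (resistance) has dimensions [I^-2 L^2 M T^-3].
I (current) has dimensions [I].

Left side: [I]
Right side: [I^-3 L^4 M^2 T^-6]

The two sides have different dimensions, so the equation is NOT dimensionally consistent.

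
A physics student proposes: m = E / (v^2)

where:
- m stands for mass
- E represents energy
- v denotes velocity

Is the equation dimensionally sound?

Yes

m (mass) has dimensions [M].
E (energy) has dimensions [L^2 M T^-2].
v (velocity) has dimensions [L T^-1].

Left side: [M]
Right side: [M]

Both sides have the same dimensions, so the equation is dimensionally consistent.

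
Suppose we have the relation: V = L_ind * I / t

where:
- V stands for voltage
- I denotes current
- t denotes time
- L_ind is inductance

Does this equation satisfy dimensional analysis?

Yes

V (voltage) has dimensions [I^-1 L^2 M T^-3].
I (current) has dimensions [I].
t (time) has dimensions [T].
L_ind (inductance) has dimensions [I^-2 L^2 M T^-2].

Left side: [I^-1 L^2 M T^-3]
Right side: [I^-1 L^2 M T^-3]

Both sides have the same dimensions, so the equation is dimensionally consistent.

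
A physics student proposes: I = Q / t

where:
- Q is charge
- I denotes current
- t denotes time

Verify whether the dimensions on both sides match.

Yes

Q (charge) has dimensions [I T].
I (current) has dimensions [I].
t (time) has dimensions [T].

Left side: [I]
Right side: [I]

Both sides have the same dimensions, so the equation is dimensionally consistent.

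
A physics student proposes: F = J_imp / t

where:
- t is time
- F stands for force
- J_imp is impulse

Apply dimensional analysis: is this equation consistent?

Yes

t (time) has dimensions [T].
F (force) has dimensions [L M T^-2].
J_imp (impulse) has dimensions [L M T^-1].

Left side: [L M T^-2]
Right side: [L M T^-2]

Both sides have the same dimensions, so the equation is dimensionally consistent.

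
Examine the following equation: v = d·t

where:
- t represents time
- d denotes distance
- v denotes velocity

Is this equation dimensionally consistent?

No

t (time) has dimensions [T].
d (distance) has dimensions [L].
v (velocity) has dimensions [L T^-1].

Left side: [L T^-1]
Right side: [L T]

The two sides have different dimensions, so the equation is NOT dimensionally consistent.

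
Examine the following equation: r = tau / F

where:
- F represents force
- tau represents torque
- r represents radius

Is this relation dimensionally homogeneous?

Yes

F (force) has dimensions [L M T^-2].
tau (torque) has dimensions [L^2 M T^-2].
r (radius) has dimensions [L].

Left side: [L]
Right side: [L]

Both sides have the same dimensions, so the equation is dimensionally consistent.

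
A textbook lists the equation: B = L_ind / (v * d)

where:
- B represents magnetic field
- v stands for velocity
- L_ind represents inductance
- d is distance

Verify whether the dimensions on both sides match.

No

B (magnetic field) has dimensions [I^-1 M T^-2].
v (velocity) has dimensions [L T^-1].
L_ind (inductance) has dimensions [I^-2 L^2 M T^-2].
d (distance) has dimensions [L].

Left side: [I^-1 M T^-2]
Right side: [I^-2 M T^-1]

The two sides have different dimensions, so the equation is NOT dimensionally consistent.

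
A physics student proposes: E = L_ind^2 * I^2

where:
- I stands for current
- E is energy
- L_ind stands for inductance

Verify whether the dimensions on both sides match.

No

I (current) has dimensions [I].
E (energy) has dimensions [L^2 M T^-2].
L_ind (inductance) has dimensions [I^-2 L^2 M T^-2].

Left side: [L^2 M T^-2]
Right side: [I^-2 L^4 M^2 T^-4]

The two sides have different dimensions, so the equation is NOT dimensionally consistent.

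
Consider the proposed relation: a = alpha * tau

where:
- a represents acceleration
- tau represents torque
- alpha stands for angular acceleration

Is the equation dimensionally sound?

No

a (acceleration) has dimensions [L T^-2].
tau (torque) has dimensions [L^2 M T^-2].
alpha (angular acceleration) has dimensions [T^-2].

Left side: [L T^-2]
Right side: [L^2 M T^-4]

The two sides have different dimensions, so the equation is NOT dimensionally consistent.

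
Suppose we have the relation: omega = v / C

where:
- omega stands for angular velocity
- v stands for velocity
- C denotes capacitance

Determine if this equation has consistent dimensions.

No

omega (angular velocity) has dimensions [T^-1].
v (velocity) has dimensions [L T^-1].
C (capacitance) has dimensions [I^2 L^-2 M^-1 T^4].

Left side: [T^-1]
Right side: [I^-2 L^3 M T^-5]

The two sides have different dimensions, so the equation is NOT dimensionally consistent.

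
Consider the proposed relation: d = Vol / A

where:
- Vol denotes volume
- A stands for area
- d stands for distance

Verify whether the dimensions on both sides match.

Yes

Vol (volume) has dimensions [L^3].
A (area) has dimensions [L^2].
d (distance) has dimensions [L].

Left side: [L]
Right side: [L]

Both sides have the same dimensions, so the equation is dimensionally consistent.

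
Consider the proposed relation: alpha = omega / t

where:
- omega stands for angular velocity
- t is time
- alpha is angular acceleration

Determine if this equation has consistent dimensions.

Yes

omega (angular velocity) has dimensions [T^-1].
t (time) has dimensions [T].
alpha (angular acceleration) has dimensions [T^-2].

Left side: [T^-2]
Right side: [T^-2]

Both sides have the same dimensions, so the equation is dimensionally consistent.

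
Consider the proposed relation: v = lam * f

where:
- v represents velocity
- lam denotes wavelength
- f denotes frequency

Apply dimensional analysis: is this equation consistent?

Yes

v (velocity) has dimensions [L T^-1].
lam (wavelength) has dimensions [L].
f (frequency) has dimensions [T^-1].

Left side: [L T^-1]
Right side: [L T^-1]

Both sides have the same dimensions, so the equation is dimensionally consistent.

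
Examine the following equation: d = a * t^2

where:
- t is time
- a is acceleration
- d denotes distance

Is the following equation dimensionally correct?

Yes

t (time) has dimensions [T].
a (acceleration) has dimensions [L T^-2].
d (distance) has dimensions [L].

Left side: [L]
Right side: [L]

Both sides have the same dimensions, so the equation is dimensionally consistent.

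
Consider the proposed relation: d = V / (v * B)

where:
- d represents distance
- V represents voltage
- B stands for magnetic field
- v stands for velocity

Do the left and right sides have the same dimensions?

Yes

d (distance) has dimensions [L].
V (voltage) has dimensions [I^-1 L^2 M T^-3].
B (magnetic field) has dimensions [I^-1 M T^-2].
v (velocity) has dimensions [L T^-1].

Left side: [L]
Right side: [L]

Both sides have the same dimensions, so the equation is dimensionally consistent.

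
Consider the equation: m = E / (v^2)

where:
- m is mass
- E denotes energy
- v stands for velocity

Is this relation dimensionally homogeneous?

Yes

m (mass) has dimensions [M].
E (energy) has dimensions [L^2 M T^-2].
v (velocity) has dimensions [L T^-1].

Left side: [M]
Right side: [M]

Both sides have the same dimensions, so the equation is dimensionally consistent.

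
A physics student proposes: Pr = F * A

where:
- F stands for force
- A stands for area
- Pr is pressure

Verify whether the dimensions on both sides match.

No

F (force) has dimensions [L M T^-2].
A (area) has dimensions [L^2].
Pr (pressure) has dimensions [L^-1 M T^-2].

Left side: [L^-1 M T^-2]
Right side: [L^3 M T^-2]

The two sides have different dimensions, so the equation is NOT dimensionally consistent.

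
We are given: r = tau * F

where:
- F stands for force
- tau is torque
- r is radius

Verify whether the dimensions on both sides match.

No

F (force) has dimensions [L M T^-2].
tau (torque) has dimensions [L^2 M T^-2].
r (radius) has dimensions [L].

Left side: [L]
Right side: [L^3 M^2 T^-4]

The two sides have different dimensions, so the equation is NOT dimensionally consistent.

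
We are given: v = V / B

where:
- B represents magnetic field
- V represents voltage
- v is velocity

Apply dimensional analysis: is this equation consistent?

No

B (magnetic field) has dimensions [I^-1 M T^-2].
V (voltage) has dimensions [I^-1 L^2 M T^-3].
v (velocity) has dimensions [L T^-1].

Left side: [L T^-1]
Right side: [L^2 T^-1]

The two sides have different dimensions, so the equation is NOT dimensionally consistent.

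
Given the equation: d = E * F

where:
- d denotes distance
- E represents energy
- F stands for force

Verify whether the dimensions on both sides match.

No

d (distance) has dimensions [L].
E (energy) has dimensions [L^2 M T^-2].
F (force) has dimensions [L M T^-2].

Left side: [L]
Right side: [L^3 M^2 T^-4]

The two sides have different dimensions, so the equation is NOT dimensionally consistent.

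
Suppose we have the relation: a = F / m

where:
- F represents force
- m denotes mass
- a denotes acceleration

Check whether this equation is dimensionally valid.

Yes

F (force) has dimensions [L M T^-2].
m (mass) has dimensions [M].
a (acceleration) has dimensions [L T^-2].

Left side: [L T^-2]
Right side: [L T^-2]

Both sides have the same dimensions, so the equation is dimensionally consistent.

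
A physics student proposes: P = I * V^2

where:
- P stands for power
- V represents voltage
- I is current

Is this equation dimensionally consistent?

No

P (power) has dimensions [L^2 M T^-3].
V (voltage) has dimensions [I^-1 L^2 M T^-3].
I (current) has dimensions [I].

Left side: [L^2 M T^-3]
Right side: [I^-1 L^4 M^2 T^-6]

The two sides have different dimensions, so the equation is NOT dimensionally consistent.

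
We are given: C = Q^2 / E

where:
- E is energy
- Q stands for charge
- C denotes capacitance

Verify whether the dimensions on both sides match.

Yes

E (energy) has dimensions [L^2 M T^-2].
Q (charge) has dimensions [I T].
C (capacitance) has dimensions [I^2 L^-2 M^-1 T^4].

Left side: [I^2 L^-2 M^-1 T^4]
Right side: [I^2 L^-2 M^-1 T^4]

Both sides have the same dimensions, so the equation is dimensionally consistent.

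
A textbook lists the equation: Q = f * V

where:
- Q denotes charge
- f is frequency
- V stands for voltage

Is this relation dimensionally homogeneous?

No

Q (charge) has dimensions [I T].
f (frequency) has dimensions [T^-1].
V (voltage) has dimensions [I^-1 L^2 M T^-3].

Left side: [I T]
Right side: [I^-1 L^2 M T^-4]

The two sides have different dimensions, so the equation is NOT dimensionally consistent.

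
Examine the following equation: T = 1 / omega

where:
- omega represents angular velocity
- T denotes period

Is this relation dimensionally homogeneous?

Yes

omega (angular velocity) has dimensions [T^-1].
T (period) has dimensions [T].

Left side: [T]
Right side: [T]

Both sides have the same dimensions, so the equation is dimensionally consistent.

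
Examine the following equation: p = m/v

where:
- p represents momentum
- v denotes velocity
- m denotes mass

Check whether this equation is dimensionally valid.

No

p (momentum) has dimensions [L M T^-1].
v (velocity) has dimensions [L T^-1].
m (mass) has dimensions [M].

Left side: [L M T^-1]
Right side: [L^-1 M T]

The two sides have different dimensions, so the equation is NOT dimensionally consistent.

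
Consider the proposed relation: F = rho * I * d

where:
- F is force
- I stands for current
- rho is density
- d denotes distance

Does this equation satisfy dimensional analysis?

No

F (force) has dimensions [L M T^-2].
I (current) has dimensions [I].
rho (density) has dimensions [L^-3 M].
d (distance) has dimensions [L].

Left side: [L M T^-2]
Right side: [I L^-2 M]

The two sides have different dimensions, so the equation is NOT dimensionally consistent.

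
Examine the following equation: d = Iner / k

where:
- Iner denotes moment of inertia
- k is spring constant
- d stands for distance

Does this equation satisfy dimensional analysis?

No

Iner (moment of inertia) has dimensions [L^2 M].
k (spring constant) has dimensions [M T^-2].
d (distance) has dimensions [L].

Left side: [L]
Right side: [L^2 T^2]

The two sides have different dimensions, so the equation is NOT dimensionally consistent.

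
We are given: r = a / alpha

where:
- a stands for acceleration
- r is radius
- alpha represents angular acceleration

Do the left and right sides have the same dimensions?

Yes

a (acceleration) has dimensions [L T^-2].
r (radius) has dimensions [L].
alpha (angular acceleration) has dimensions [T^-2].

Left side: [L]
Right side: [L]

Both sides have the same dimensions, so the equation is dimensionally consistent.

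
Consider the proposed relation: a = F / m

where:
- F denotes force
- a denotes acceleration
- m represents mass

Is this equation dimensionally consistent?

Yes

F (force) has dimensions [L M T^-2].
a (acceleration) has dimensions [L T^-2].
m (mass) has dimensions [M].

Left side: [L T^-2]
Right side: [L T^-2]

Both sides have the same dimensions, so the equation is dimensionally consistent.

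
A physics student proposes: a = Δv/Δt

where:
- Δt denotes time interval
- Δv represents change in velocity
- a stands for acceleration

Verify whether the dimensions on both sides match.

Yes

Δt (time interval) has dimensions [T].
Δv (change in velocity) has dimensions [L T^-1].
a (acceleration) has dimensions [L T^-2].

Left side: [L T^-2]
Right side: [L T^-2]

Both sides have the same dimensions, so the equation is dimensionally consistent.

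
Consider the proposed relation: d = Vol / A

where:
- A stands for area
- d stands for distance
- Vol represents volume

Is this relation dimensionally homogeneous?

Yes

A (area) has dimensions [L^2].
d (distance) has dimensions [L].
Vol (volume) has dimensions [L^3].

Left side: [L]
Right side: [L]

Both sides have the same dimensions, so the equation is dimensionally consistent.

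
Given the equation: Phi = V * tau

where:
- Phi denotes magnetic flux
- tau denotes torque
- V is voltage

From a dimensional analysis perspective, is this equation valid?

No

Phi (magnetic flux) has dimensions [I^-1 L^2 M T^-2].
tau (torque) has dimensions [L^2 M T^-2].
V (voltage) has dimensions [I^-1 L^2 M T^-3].

Left side: [I^-1 L^2 M T^-2]
Right side: [I^-1 L^4 M^2 T^-5]

The two sides have different dimensions, so the equation is NOT dimensionally consistent.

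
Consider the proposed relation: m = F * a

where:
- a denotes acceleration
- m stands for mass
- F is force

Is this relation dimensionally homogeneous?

No

a (acceleration) has dimensions [L T^-2].
m (mass) has dimensions [M].
F (force) has dimensions [L M T^-2].

Left side: [M]
Right side: [L^2 M T^-4]

The two sides have different dimensions, so the equation is NOT dimensionally consistent.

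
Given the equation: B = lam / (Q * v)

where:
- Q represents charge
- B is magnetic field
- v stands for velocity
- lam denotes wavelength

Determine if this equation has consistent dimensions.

No

Q (charge) has dimensions [I T].
B (magnetic field) has dimensions [I^-1 M T^-2].
v (velocity) has dimensions [L T^-1].
lam (wavelength) has dimensions [L].

Left side: [I^-1 M T^-2]
Right side: [I^-1]

The two sides have different dimensions, so the equation is NOT dimensionally consistent.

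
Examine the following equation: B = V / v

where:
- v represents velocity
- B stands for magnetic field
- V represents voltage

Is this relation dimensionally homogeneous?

No

v (velocity) has dimensions [L T^-1].
B (magnetic field) has dimensions [I^-1 M T^-2].
V (voltage) has dimensions [I^-1 L^2 M T^-3].

Left side: [I^-1 M T^-2]
Right side: [I^-1 L M T^-2]

The two sides have different dimensions, so the equation is NOT dimensionally consistent.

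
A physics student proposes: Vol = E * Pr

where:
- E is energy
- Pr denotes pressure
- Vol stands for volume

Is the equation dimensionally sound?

No

E (energy) has dimensions [L^2 M T^-2].
Pr (pressure) has dimensions [L^-1 M T^-2].
Vol (volume) has dimensions [L^3].

Left side: [L^3]
Right side: [L M^2 T^-4]

The two sides have different dimensions, so the equation is NOT dimensionally consistent.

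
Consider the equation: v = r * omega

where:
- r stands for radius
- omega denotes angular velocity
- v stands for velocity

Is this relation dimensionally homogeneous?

Yes

r (radius) has dimensions [L].
omega (angular velocity) has dimensions [T^-1].
v (velocity) has dimensions [L T^-1].

Left side: [L T^-1]
Right side: [L T^-1]

Both sides have the same dimensions, so the equation is dimensionally consistent.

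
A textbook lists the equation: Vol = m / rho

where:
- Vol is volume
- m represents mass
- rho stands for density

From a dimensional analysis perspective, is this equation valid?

Yes

Vol (volume) has dimensions [L^3].
m (mass) has dimensions [M].
rho (density) has dimensions [L^-3 M].

Left side: [L^3]
Right side: [L^3]

Both sides have the same dimensions, so the equation is dimensionally consistent.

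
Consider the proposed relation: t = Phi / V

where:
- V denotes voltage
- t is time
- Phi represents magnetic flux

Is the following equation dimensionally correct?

Yes

V (voltage) has dimensions [I^-1 L^2 M T^-3].
t (time) has dimensions [T].
Phi (magnetic flux) has dimensions [I^-1 L^2 M T^-2].

Left side: [T]
Right side: [T]

Both sides have the same dimensions, so the equation is dimensionally consistent.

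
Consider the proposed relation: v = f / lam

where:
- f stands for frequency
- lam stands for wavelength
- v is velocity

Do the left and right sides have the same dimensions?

No

f (frequency) has dimensions [T^-1].
lam (wavelength) has dimensions [L].
v (velocity) has dimensions [L T^-1].

Left side: [L T^-1]
Right side: [L^-1 T^-1]

The two sides have different dimensions, so the equation is NOT dimensionally consistent.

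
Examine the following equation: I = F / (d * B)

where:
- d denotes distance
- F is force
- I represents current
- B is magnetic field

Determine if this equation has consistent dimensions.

Yes

d (distance) has dimensions [L].
F (force) has dimensions [L M T^-2].
I (current) has dimensions [I].
B (magnetic field) has dimensions [I^-1 M T^-2].

Left side: [I]
Right side: [I]

Both sides have the same dimensions, so the equation is dimensionally consistent.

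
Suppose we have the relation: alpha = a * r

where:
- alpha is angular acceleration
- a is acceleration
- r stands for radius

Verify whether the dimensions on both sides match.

No

alpha (angular acceleration) has dimensions [T^-2].
a (acceleration) has dimensions [L T^-2].
r (radius) has dimensions [L].

Left side: [T^-2]
Right side: [L^2 T^-2]

The two sides have different dimensions, so the equation is NOT dimensionally consistent.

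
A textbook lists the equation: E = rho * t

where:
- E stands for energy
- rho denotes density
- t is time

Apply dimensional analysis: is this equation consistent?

No

E (energy) has dimensions [L^2 M T^-2].
rho (density) has dimensions [L^-3 M].
t (time) has dimensions [T].

Left side: [L^2 M T^-2]
Right side: [L^-3 M T]

The two sides have different dimensions, so the equation is NOT dimensionally consistent.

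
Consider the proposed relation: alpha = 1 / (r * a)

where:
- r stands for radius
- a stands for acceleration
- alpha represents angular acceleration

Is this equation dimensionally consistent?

No

r (radius) has dimensions [L].
a (acceleration) has dimensions [L T^-2].
alpha (angular acceleration) has dimensions [T^-2].

Left side: [T^-2]
Right side: [L^-2 T^2]

The two sides have different dimensions, so the equation is NOT dimensionally consistent.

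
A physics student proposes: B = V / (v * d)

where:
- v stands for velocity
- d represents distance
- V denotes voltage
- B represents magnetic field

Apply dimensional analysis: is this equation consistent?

Yes

v (velocity) has dimensions [L T^-1].
d (distance) has dimensions [L].
V (voltage) has dimensions [I^-1 L^2 M T^-3].
B (magnetic field) has dimensions [I^-1 M T^-2].

Left side: [I^-1 M T^-2]
Right side: [I^-1 M T^-2]

Both sides have the same dimensions, so the equation is dimensionally consistent.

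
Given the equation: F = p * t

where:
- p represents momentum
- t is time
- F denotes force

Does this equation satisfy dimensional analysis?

No

p (momentum) has dimensions [L M T^-1].
t (time) has dimensions [T].
F (force) has dimensions [L M T^-2].

Left side: [L M T^-2]
Right side: [L M]

The two sides have different dimensions, so the equation is NOT dimensionally consistent.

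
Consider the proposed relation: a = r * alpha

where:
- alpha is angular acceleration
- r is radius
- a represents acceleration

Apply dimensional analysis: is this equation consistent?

Yes

alpha (angular acceleration) has dimensions [T^-2].
r (radius) has dimensions [L].
a (acceleration) has dimensions [L T^-2].

Left side: [L T^-2]
Right side: [L T^-2]

Both sides have the same dimensions, so the equation is dimensionally consistent.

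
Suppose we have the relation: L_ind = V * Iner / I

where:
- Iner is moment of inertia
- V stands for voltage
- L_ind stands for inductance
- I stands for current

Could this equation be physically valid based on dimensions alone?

No

Iner (moment of inertia) has dimensions [L^2 M].
V (voltage) has dimensions [I^-1 L^2 M T^-3].
L_ind (inductance) has dimensions [I^-2 L^2 M T^-2].
I (current) has dimensions [I].

Left side: [I^-2 L^2 M T^-2]
Right side: [I^-2 L^4 M^2 T^-3]

The two sides have different dimensions, so the equation is NOT dimensionally consistent.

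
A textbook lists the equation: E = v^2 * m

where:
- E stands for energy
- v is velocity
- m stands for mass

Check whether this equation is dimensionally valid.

Yes

E (energy) has dimensions [L^2 M T^-2].
v (velocity) has dimensions [L T^-1].
m (mass) has dimensions [M].

Left side: [L^2 M T^-2]
Right side: [L^2 M T^-2]

Both sides have the same dimensions, so the equation is dimensionally consistent.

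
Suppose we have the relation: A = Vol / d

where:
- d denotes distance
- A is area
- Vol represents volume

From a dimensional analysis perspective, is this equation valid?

Yes

d (distance) has dimensions [L].
A (area) has dimensions [L^2].
Vol (volume) has dimensions [L^3].

Left side: [L^2]
Right side: [L^2]

Both sides have the same dimensions, so the equation is dimensionally consistent.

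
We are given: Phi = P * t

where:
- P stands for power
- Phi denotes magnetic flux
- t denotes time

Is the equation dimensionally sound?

No

P (power) has dimensions [L^2 M T^-3].
Phi (magnetic flux) has dimensions [I^-1 L^2 M T^-2].
t (time) has dimensions [T].

Left side: [I^-1 L^2 M T^-2]
Right side: [L^2 M T^-2]

The two sides have different dimensions, so the equation is NOT dimensionally consistent.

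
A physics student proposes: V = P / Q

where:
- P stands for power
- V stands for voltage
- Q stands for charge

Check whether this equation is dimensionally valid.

No

P (power) has dimensions [L^2 M T^-3].
V (voltage) has dimensions [I^-1 L^2 M T^-3].
Q (charge) has dimensions [I T].

Left side: [I^-1 L^2 M T^-3]
Right side: [I^-1 L^2 M T^-4]

The two sides have different dimensions, so the equation is NOT dimensionally consistent.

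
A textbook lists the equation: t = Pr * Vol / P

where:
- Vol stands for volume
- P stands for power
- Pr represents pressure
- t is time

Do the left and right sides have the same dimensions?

Yes

Vol (volume) has dimensions [L^3].
P (power) has dimensions [L^2 M T^-3].
Pr (pressure) has dimensions [L^-1 M T^-2].
t (time) has dimensions [T].

Left side: [T]
Right side: [T]

Both sides have the same dimensions, so the equation is dimensionally consistent.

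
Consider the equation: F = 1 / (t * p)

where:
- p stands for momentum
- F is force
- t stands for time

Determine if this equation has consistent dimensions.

No

p (momentum) has dimensions [L M T^-1].
F (force) has dimensions [L M T^-2].
t (time) has dimensions [T].

Left side: [L M T^-2]
Right side: [L^-1 M^-1]

The two sides have different dimensions, so the equation is NOT dimensionally consistent.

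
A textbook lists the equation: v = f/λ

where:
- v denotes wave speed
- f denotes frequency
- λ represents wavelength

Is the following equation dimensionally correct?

No

v (wave speed) has dimensions [L T^-1].
f (frequency) has dimensions [T^-1].
λ (wavelength) has dimensions [L].

Left side: [L T^-1]
Right side: [L^-1 T^-1]

The two sides have different dimensions, so the equation is NOT dimensionally consistent.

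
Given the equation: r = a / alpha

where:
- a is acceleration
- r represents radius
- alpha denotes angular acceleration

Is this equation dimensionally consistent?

Yes

a (acceleration) has dimensions [L T^-2].
r (radius) has dimensions [L].
alpha (angular acceleration) has dimensions [T^-2].

Left side: [L]
Right side: [L]

Both sides have the same dimensions, so the equation is dimensionally consistent.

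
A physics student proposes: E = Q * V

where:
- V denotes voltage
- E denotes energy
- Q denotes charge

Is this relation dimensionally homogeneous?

Yes

V (voltage) has dimensions [I^-1 L^2 M T^-3].
E (energy) has dimensions [L^2 M T^-2].
Q (charge) has dimensions [I T].

Left side: [L^2 M T^-2]
Right side: [L^2 M T^-2]

Both sides have the same dimensions, so the equation is dimensionally consistent.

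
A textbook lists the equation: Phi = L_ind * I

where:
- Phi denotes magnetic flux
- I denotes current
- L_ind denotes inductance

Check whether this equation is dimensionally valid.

Yes

Phi (magnetic flux) has dimensions [I^-1 L^2 M T^-2].
I (current) has dimensions [I].
L_ind (inductance) has dimensions [I^-2 L^2 M T^-2].

Left side: [I^-1 L^2 M T^-2]
Right side: [I^-1 L^2 M T^-2]

Both sides have the same dimensions, so the equation is dimensionally consistent.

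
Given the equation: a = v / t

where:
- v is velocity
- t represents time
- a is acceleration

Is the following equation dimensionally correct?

Yes

v (velocity) has dimensions [L T^-1].
t (time) has dimensions [T].
a (acceleration) has dimensions [L T^-2].

Left side: [L T^-2]
Right side: [L T^-2]

Both sides have the same dimensions, so the equation is dimensionally consistent.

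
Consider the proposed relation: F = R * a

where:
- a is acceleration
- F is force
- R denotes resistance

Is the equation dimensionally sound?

No

a (acceleration) has dimensions [L T^-2].
F (force) has dimensions [L M T^-2].
R (resistance) has dimensions [I^-2 L^2 M T^-3].

Left side: [L M T^-2]
Right side: [I^-2 L^3 M T^-5]

The two sides have different dimensions, so the equation is NOT dimensionally consistent.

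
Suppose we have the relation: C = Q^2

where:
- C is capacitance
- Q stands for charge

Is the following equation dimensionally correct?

No

C (capacitance) has dimensions [I^2 L^-2 M^-1 T^4].
Q (charge) has dimensions [I T].

Left side: [I^2 L^-2 M^-1 T^4]
Right side: [I^2 T^2]

The two sides have different dimensions, so the equation is NOT dimensionally consistent.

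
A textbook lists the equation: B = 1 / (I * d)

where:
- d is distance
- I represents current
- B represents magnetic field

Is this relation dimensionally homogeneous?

No

d (distance) has dimensions [L].
I (current) has dimensions [I].
B (magnetic field) has dimensions [I^-1 M T^-2].

Left side: [I^-1 M T^-2]
Right side: [I^-1 L^-1]

The two sides have different dimensions, so the equation is NOT dimensionally consistent.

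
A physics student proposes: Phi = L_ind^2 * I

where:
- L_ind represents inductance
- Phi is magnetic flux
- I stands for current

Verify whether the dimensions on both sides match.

No

L_ind (inductance) has dimensions [I^-2 L^2 M T^-2].
Phi (magnetic flux) has dimensions [I^-1 L^2 M T^-2].
I (current) has dimensions [I].

Left side: [I^-1 L^2 M T^-2]
Right side: [I^-3 L^4 M^2 T^-4]

The two sides have different dimensions, so the equation is NOT dimensionally consistent.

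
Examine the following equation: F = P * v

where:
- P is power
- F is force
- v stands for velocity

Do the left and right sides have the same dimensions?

No

P (power) has dimensions [L^2 M T^-3].
F (force) has dimensions [L M T^-2].
v (velocity) has dimensions [L T^-1].

Left side: [L M T^-2]
Right side: [L^3 M T^-4]

The two sides have different dimensions, so the equation is NOT dimensionally consistent.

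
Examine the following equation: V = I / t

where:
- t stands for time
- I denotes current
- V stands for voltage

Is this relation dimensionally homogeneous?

No

t (time) has dimensions [T].
I (current) has dimensions [I].
V (voltage) has dimensions [I^-1 L^2 M T^-3].

Left side: [I^-1 L^2 M T^-3]
Right side: [I T^-1]

The two sides have different dimensions, so the equation is NOT dimensionally consistent.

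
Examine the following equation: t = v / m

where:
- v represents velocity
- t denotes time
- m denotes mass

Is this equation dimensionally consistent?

No

v (velocity) has dimensions [L T^-1].
t (time) has dimensions [T].
m (mass) has dimensions [M].

Left side: [T]
Right side: [L M^-1 T^-1]

The two sides have different dimensions, so the equation is NOT dimensionally consistent.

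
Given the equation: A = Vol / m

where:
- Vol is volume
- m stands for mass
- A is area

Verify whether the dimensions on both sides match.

No

Vol (volume) has dimensions [L^3].
m (mass) has dimensions [M].
A (area) has dimensions [L^2].

Left side: [L^2]
Right side: [L^3 M^-1]

The two sides have different dimensions, so the equation is NOT dimensionally consistent.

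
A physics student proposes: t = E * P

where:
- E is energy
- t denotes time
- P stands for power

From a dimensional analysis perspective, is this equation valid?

No

E (energy) has dimensions [L^2 M T^-2].
t (time) has dimensions [T].
P (power) has dimensions [L^2 M T^-3].

Left side: [T]
Right side: [L^4 M^2 T^-5]

The two sides have different dimensions, so the equation is NOT dimensionally consistent.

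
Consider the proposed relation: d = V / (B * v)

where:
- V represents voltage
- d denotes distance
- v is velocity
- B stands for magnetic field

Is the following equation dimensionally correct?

Yes

V (voltage) has dimensions [I^-1 L^2 M T^-3].
d (distance) has dimensions [L].
v (velocity) has dimensions [L T^-1].
B (magnetic field) has dimensions [I^-1 M T^-2].

Left side: [L]
Right side: [L]

Both sides have the same dimensions, so the equation is dimensionally consistent.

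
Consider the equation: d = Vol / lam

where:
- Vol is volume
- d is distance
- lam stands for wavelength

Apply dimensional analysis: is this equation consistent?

No

Vol (volume) has dimensions [L^3].
d (distance) has dimensions [L].
lam (wavelength) has dimensions [L].

Left side: [L]
Right side: [L^2]

The two sides have different dimensions, so the equation is NOT dimensionally consistent.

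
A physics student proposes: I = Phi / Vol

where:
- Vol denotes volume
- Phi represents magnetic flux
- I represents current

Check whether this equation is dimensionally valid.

No

Vol (volume) has dimensions [L^3].
Phi (magnetic flux) has dimensions [I^-1 L^2 M T^-2].
I (current) has dimensions [I].

Left side: [I]
Right side: [I^-1 L^-1 M T^-2]

The two sides have different dimensions, so the equation is NOT dimensionally consistent.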